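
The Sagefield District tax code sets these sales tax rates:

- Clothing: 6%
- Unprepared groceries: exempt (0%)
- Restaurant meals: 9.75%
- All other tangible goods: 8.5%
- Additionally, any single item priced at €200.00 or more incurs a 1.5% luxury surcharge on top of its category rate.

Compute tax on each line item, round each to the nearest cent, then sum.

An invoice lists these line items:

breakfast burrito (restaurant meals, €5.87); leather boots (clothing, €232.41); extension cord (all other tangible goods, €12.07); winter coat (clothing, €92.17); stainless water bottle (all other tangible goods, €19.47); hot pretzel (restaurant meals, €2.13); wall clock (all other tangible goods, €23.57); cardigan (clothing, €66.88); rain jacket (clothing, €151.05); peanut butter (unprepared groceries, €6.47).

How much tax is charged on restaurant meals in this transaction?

Breakfast burrito €5.87: restaurant meals → 9.75% → €0.57
Hot pretzel €2.13: restaurant meals → 9.75% → €0.21
Tax on restaurant meals = €0.57 + €0.21 = €0.78

€0.78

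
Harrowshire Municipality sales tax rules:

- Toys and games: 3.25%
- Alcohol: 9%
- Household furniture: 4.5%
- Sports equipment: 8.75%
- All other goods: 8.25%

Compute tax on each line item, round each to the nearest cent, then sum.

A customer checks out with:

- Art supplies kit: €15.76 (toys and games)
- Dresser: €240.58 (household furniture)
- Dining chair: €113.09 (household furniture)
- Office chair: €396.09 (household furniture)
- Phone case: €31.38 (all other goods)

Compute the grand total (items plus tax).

Art supplies kit €15.76: toys and games → 3.25% → €0.51
Dresser €240.58: household furniture → 4.5% → €10.83
Dining chair €113.09: household furniture → 4.5% → €5.09
Office chair €396.09: household furniture → 4.5% → €17.82
Phone case €31.38: all other goods → 8.25% → €2.59
Subtotal = €796.90; tax = €36.84; total due = €833.74

€833.74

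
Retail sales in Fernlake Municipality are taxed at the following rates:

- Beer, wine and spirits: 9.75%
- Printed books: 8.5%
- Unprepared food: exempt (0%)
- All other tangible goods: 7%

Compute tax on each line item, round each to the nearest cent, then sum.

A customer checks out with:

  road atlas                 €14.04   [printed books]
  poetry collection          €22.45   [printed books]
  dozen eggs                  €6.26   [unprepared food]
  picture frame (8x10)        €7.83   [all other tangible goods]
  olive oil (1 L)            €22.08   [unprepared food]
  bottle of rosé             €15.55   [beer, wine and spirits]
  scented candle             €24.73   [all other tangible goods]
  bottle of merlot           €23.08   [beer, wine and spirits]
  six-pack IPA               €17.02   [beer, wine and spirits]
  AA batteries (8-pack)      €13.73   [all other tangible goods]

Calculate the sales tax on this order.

€11.77

Road atlas €14.04: printed books → 8.5% → €1.19
Poetry collection €22.45: printed books → 8.5% → €1.91
Dozen eggs €6.26: unprepared food → 0% → €0.00
Picture frame (8x10) €7.83: all other tangible goods → 7% → €0.55
Olive oil (1 L) €22.08: unprepared food → 0% → €0.00
Bottle of rosé €15.55: beer, wine and spirits → 9.75% → €1.52
Scented candle €24.73: all other tangible goods → 7% → €1.73
Bottle of merlot €23.08: beer, wine and spirits → 9.75% → €2.25
Six-pack IPA €17.02: beer, wine and spirits → 9.75% → €1.66
AA batteries (8-pack) €13.73: all other tangible goods → 7% → €0.96
Total tax = €1.19 + €1.91 + €0.55 + €1.52 + €1.73 + €2.25 + €1.66 + €0.96 = €11.77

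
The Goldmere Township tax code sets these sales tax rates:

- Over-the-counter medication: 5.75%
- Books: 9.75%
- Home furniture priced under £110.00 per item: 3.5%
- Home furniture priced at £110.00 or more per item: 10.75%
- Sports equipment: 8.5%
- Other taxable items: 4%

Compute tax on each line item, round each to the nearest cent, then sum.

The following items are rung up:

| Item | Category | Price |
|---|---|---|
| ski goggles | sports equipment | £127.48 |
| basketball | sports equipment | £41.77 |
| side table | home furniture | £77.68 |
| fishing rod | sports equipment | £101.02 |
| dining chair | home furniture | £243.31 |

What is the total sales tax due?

£51.86

Ski goggles £127.48: sports equipment → 8.5% → £10.84
Basketball £41.77: sports equipment → 8.5% → £3.55
Side table £77.68: home furniture, under £110.00 → 3.5% → £2.72
Fishing rod £101.02: sports equipment → 8.5% → £8.59
Dining chair £243.31: home furniture, £110.00 or more → 10.75% → £26.16
Total tax = £10.84 + £3.55 + £2.72 + £8.59 + £26.16 = £51.86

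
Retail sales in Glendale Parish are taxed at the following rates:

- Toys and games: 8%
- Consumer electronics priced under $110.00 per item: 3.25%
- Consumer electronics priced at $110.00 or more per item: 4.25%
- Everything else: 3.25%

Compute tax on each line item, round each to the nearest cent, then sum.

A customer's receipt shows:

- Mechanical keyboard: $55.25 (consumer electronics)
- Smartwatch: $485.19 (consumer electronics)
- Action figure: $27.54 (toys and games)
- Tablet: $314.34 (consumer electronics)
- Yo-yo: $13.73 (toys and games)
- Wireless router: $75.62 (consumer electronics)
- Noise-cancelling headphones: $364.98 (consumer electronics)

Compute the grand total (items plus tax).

Mechanical keyboard $55.25: consumer electronics, under $110.00 → 3.25% → $1.80
Smartwatch $485.19: consumer electronics, $110.00 or more → 4.25% → $20.62
Action figure $27.54: toys and games → 8% → $2.20
Tablet $314.34: consumer electronics, $110.00 or more → 4.25% → $13.36
Yo-yo $13.73: toys and games → 8% → $1.10
Wireless router $75.62: consumer electronics, under $110.00 → 3.25% → $2.46
Noise-cancelling headphones $364.98: consumer electronics, $110.00 or more → 4.25% → $15.51
Subtotal = $1336.65; tax = $57.05; total due = $1393.70

$1393.70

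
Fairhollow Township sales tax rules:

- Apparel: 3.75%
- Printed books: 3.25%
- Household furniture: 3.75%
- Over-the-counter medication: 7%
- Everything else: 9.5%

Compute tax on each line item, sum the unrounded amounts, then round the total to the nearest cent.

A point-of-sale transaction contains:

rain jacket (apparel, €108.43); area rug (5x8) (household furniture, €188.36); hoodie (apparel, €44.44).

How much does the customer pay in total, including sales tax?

Rain jacket €108.43: apparel → 3.75% → €4.066125
Area rug (5x8) €188.36: household furniture → 3.75% → €7.0635
Hoodie €44.44: apparel → 3.75% → €1.6665
Subtotal = €341.23; unrounded tax = €12.796125 → €12.80; total due = €354.03

€354.03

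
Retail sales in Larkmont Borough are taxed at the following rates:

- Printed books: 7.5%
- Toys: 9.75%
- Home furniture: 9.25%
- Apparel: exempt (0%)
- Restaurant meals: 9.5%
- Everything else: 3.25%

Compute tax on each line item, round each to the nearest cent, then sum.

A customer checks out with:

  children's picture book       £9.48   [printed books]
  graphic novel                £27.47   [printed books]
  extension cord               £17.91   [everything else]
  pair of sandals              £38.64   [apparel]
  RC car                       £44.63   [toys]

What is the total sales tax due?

Children's picture book £9.48: printed books → 7.5% → £0.71
Graphic novel £27.47: printed books → 7.5% → £2.06
Extension cord £17.91: everything else → 3.25% → £0.58
Pair of sandals £38.64: apparel → 0% → £0.00
RC car £44.63: toys → 9.75% → £4.35
Total tax = £0.71 + £2.06 + £0.58 + £4.35 = £7.70

£7.70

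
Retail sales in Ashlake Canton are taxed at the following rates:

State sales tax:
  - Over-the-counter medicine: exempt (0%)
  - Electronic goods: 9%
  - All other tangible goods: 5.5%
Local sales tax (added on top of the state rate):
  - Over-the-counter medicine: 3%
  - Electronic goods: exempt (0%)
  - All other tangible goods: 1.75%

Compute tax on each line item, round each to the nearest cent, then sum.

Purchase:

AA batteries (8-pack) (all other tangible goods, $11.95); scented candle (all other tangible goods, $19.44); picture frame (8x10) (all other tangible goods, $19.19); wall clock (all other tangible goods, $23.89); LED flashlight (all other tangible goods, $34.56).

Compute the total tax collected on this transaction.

$7.91

AA batteries (8-pack) $11.95: all other tangible goods → 5.5% + 1.75% local = 7.25% → $0.87
Scented candle $19.44: all other tangible goods → 5.5% + 1.75% local = 7.25% → $1.41
Picture frame (8x10) $19.19: all other tangible goods → 5.5% + 1.75% local = 7.25% → $1.39
Wall clock $23.89: all other tangible goods → 5.5% + 1.75% local = 7.25% → $1.73
LED flashlight $34.56: all other tangible goods → 5.5% + 1.75% local = 7.25% → $2.51
Total tax = $0.87 + $1.41 + $1.39 + $1.73 + $2.51 = $7.91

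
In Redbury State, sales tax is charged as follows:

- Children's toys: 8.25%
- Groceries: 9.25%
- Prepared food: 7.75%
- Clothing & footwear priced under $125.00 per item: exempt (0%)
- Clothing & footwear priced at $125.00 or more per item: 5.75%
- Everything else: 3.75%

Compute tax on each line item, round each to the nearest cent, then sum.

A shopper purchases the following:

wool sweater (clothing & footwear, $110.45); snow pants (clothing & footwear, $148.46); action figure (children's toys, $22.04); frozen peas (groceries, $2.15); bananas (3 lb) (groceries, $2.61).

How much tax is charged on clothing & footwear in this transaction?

Wool sweater $110.45: clothing & footwear, under $125.00 → 0% → $0.00
Snow pants $148.46: clothing & footwear, $125.00 or more → 5.75% → $8.54
Tax on clothing & footwear = $0.00 + $8.54 = $8.54

$8.54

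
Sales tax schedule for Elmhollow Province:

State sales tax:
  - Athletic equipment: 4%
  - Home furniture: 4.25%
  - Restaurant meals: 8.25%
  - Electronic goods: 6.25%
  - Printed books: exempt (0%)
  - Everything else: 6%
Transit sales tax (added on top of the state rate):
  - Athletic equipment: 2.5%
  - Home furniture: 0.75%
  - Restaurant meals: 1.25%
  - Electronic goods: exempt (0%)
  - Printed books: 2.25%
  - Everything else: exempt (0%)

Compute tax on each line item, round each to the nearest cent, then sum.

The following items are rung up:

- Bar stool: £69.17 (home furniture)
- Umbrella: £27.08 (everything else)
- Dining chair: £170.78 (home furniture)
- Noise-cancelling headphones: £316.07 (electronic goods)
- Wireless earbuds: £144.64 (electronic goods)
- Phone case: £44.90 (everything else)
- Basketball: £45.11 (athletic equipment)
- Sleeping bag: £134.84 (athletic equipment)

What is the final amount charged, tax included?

£1009.38

Bar stool £69.17: home furniture → 4.25% + 0.75% transit = 5% → £3.46
Umbrella £27.08: everything else → 6% + 0% transit = 6% → £1.62
Dining chair £170.78: home furniture → 4.25% + 0.75% transit = 5% → £8.54
Noise-cancelling headphones £316.07: electronic goods → 6.25% + 0% transit = 6.25% → £19.75
Wireless earbuds £144.64: electronic goods → 6.25% + 0% transit = 6.25% → £9.04
Phone case £44.90: everything else → 6% + 0% transit = 6% → £2.69
Basketball £45.11: athletic equipment → 4% + 2.5% transit = 6.5% → £2.93
Sleeping bag £134.84: athletic equipment → 4% + 2.5% transit = 6.5% → £8.76
Subtotal = £952.59; tax = £56.79; total due = £1009.38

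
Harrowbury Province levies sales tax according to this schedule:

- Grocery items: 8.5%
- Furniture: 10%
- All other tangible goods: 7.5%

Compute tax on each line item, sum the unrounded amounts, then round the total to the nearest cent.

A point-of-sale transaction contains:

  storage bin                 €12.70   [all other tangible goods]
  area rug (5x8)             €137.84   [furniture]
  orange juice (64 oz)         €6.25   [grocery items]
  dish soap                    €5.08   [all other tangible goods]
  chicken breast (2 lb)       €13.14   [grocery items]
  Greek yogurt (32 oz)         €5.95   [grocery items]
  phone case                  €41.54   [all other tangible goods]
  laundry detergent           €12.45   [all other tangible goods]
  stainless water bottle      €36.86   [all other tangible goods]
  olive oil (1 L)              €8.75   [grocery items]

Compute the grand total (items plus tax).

Storage bin €12.70: all other tangible goods → 7.5% → €0.9525
Area rug (5x8) €137.84: furniture → 10% → €13.784
Orange juice (64 oz) €6.25: grocery items → 8.5% → €0.53125
Dish soap €5.08: all other tangible goods → 7.5% → €0.381
Chicken breast (2 lb) €13.14: grocery items → 8.5% → €1.1169
Greek yogurt (32 oz) €5.95: grocery items → 8.5% → €0.50575
Phone case €41.54: all other tangible goods → 7.5% → €3.1155
Laundry detergent €12.45: all other tangible goods → 7.5% → €0.93375
Stainless water bottle €36.86: all other tangible goods → 7.5% → €2.7645
Olive oil (1 L) €8.75: grocery items → 8.5% → €0.74375
Subtotal = €280.56; unrounded tax = €24.8289 → €24.83; total due = €305.39

€305.39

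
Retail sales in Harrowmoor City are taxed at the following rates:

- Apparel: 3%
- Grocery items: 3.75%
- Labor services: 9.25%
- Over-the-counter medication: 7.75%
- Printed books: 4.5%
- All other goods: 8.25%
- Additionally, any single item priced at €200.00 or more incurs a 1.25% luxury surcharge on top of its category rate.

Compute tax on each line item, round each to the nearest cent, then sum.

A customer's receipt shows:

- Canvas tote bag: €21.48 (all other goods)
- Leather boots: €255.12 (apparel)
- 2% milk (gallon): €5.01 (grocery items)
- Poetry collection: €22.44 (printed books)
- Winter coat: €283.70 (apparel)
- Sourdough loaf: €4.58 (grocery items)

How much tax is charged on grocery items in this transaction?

2% milk (gallon) €5.01: grocery items → 3.75% → €0.19
Sourdough loaf €4.58: grocery items → 3.75% → €0.17
Tax on grocery items = €0.19 + €0.17 = €0.36

€0.36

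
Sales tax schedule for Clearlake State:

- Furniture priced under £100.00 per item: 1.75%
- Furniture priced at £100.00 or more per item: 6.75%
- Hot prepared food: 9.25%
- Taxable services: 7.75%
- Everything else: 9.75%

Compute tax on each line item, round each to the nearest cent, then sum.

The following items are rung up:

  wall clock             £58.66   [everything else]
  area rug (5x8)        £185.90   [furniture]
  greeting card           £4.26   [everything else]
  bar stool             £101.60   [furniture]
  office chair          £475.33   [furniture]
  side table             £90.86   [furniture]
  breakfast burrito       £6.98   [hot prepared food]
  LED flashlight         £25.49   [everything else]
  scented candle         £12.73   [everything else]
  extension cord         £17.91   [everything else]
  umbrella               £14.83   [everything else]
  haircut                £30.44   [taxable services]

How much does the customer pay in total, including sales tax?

£1094.15

Wall clock £58.66: everything else → 9.75% → £5.72
Area rug (5x8) £185.90: furniture, £100.00 or more → 6.75% → £12.55
Greeting card £4.26: everything else → 9.75% → £0.42
Bar stool £101.60: furniture, £100.00 or more → 6.75% → £6.86
Office chair £475.33: furniture, £100.00 or more → 6.75% → £32.08
Side table £90.86: furniture, under £100.00 → 1.75% → £1.59
Breakfast burrito £6.98: hot prepared food → 9.25% → £0.65
LED flashlight £25.49: everything else → 9.75% → £2.49
Scented candle £12.73: everything else → 9.75% → £1.24
Extension cord £17.91: everything else → 9.75% → £1.75
Umbrella £14.83: everything else → 9.75% → £1.45
Haircut £30.44: taxable services → 7.75% → £2.36
Subtotal = £1024.99; tax = £69.16; total due = £1094.15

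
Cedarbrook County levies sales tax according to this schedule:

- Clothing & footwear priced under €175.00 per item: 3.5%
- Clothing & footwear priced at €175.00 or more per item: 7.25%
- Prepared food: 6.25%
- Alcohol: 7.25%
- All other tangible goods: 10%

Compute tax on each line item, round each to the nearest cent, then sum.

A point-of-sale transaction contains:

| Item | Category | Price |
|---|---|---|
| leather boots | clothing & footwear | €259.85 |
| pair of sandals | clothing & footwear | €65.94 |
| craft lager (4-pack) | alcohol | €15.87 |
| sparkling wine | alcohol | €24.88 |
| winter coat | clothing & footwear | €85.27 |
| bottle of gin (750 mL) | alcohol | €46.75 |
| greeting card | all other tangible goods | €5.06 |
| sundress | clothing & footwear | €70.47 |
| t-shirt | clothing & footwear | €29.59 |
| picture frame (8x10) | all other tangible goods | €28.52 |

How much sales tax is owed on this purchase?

Leather boots €259.85: clothing & footwear, €175.00 or more → 7.25% → €18.84
Pair of sandals €65.94: clothing & footwear, under €175.00 → 3.5% → €2.31
Craft lager (4-pack) €15.87: alcohol → 7.25% → €1.15
Sparkling wine €24.88: alcohol → 7.25% → €1.80
Winter coat €85.27: clothing & footwear, under €175.00 → 3.5% → €2.98
Bottle of gin (750 mL) €46.75: alcohol → 7.25% → €3.39
Greeting card €5.06: all other tangible goods → 10% → €0.51
Sundress €70.47: clothing & footwear, under €175.00 → 3.5% → €2.47
T-shirt €29.59: clothing & footwear, under €175.00 → 3.5% → €1.04
Picture frame (8x10) €28.52: all other tangible goods → 10% → €2.85
Total tax = €18.84 + €2.31 + €1.15 + €1.80 + €2.98 + €3.39 + €0.51 + €2.47 + €1.04 + €2.85 = €37.34

€37.34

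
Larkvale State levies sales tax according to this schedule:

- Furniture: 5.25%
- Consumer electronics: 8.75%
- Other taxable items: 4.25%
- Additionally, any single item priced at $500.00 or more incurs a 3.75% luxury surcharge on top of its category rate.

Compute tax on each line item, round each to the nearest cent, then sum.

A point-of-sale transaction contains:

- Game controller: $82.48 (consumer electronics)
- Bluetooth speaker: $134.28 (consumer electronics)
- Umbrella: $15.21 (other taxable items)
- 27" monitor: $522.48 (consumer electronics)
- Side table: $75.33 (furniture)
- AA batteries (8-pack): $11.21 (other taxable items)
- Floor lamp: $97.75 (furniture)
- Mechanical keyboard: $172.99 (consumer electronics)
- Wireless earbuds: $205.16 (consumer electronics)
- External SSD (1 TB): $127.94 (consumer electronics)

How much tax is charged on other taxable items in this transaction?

Umbrella $15.21: other taxable items → 4.25% → $0.65
AA batteries (8-pack) $11.21: other taxable items → 4.25% → $0.48
Tax on other taxable items = $0.65 + $0.48 = $1.13

$1.13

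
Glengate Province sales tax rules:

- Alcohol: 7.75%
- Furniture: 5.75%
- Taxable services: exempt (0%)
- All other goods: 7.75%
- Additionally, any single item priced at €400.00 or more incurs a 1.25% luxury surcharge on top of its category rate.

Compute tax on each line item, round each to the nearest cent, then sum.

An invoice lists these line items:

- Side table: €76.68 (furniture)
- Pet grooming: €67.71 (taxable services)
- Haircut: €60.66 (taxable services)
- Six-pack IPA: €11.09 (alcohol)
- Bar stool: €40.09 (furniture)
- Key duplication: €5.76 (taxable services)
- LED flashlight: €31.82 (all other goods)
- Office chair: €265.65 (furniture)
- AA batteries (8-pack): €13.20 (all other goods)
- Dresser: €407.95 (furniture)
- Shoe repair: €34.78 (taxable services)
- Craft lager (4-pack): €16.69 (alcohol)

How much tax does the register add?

€56.19

Side table €76.68: furniture → 5.75% → €4.41
Pet grooming €67.71: taxable services → 0% → €0.00
Haircut €60.66: taxable services → 0% → €0.00
Six-pack IPA €11.09: alcohol → 7.75% → €0.86
Bar stool €40.09: furniture → 5.75% → €2.31
Key duplication €5.76: taxable services → 0% → €0.00
LED flashlight €31.82: all other goods → 7.75% → €2.47
Office chair €265.65: furniture → 5.75% → €15.27
AA batteries (8-pack) €13.20: all other goods → 7.75% → €1.02
Dresser €407.95: furniture → 5.75% + 1.25% surcharge = 7% → €28.56
Shoe repair €34.78: taxable services → 0% → €0.00
Craft lager (4-pack) €16.69: alcohol → 7.75% → €1.29
Total tax = €4.41 + €0.86 + €2.31 + €2.47 + €15.27 + €1.02 + €28.56 + €1.29 = €56.19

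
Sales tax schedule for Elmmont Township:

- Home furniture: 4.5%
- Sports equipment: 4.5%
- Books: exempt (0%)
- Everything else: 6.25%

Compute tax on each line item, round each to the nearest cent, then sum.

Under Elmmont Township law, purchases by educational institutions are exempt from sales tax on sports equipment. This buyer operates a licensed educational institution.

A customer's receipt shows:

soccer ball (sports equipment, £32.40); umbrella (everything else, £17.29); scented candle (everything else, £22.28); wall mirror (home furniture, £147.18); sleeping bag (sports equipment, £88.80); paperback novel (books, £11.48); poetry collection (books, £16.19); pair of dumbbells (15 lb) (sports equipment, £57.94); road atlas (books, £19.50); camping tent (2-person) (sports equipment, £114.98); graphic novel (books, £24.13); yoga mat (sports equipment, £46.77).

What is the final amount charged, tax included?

£608.03

Soccer ball £32.40: sports equipment, buyer-exempt → 0% → £0.00
Umbrella £17.29: everything else → 6.25% → £1.08
Scented candle £22.28: everything else → 6.25% → £1.39
Wall mirror £147.18: home furniture → 4.5% → £6.62
Sleeping bag £88.80: sports equipment, buyer-exempt → 0% → £0.00
Paperback novel £11.48: books → 0% → £0.00
Poetry collection £16.19: books → 0% → £0.00
Pair of dumbbells (15 lb) £57.94: sports equipment, buyer-exempt → 0% → £0.00
Road atlas £19.50: books → 0% → £0.00
Camping tent (2-person) £114.98: sports equipment, buyer-exempt → 0% → £0.00
Graphic novel £24.13: books → 0% → £0.00
Yoga mat £46.77: sports equipment, buyer-exempt → 0% → £0.00
Subtotal = £598.94; tax = £9.09; total due = £608.03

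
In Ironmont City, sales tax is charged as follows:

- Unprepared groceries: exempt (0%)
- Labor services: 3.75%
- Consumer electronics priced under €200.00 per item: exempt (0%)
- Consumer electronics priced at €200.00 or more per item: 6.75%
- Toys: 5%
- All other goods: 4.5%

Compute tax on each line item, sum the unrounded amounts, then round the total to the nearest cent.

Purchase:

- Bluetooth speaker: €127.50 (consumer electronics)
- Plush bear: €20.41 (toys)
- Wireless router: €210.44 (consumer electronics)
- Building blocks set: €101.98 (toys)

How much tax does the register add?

€20.32

Bluetooth speaker €127.50: consumer electronics, under €200.00 → 0% → €0.00
Plush bear €20.41: toys → 5% → €1.0205
Wireless router €210.44: consumer electronics, €200.00 or more → 6.75% → €14.2047
Building blocks set €101.98: toys → 5% → €5.099
Unrounded tax sum = €20.3242 → €20.32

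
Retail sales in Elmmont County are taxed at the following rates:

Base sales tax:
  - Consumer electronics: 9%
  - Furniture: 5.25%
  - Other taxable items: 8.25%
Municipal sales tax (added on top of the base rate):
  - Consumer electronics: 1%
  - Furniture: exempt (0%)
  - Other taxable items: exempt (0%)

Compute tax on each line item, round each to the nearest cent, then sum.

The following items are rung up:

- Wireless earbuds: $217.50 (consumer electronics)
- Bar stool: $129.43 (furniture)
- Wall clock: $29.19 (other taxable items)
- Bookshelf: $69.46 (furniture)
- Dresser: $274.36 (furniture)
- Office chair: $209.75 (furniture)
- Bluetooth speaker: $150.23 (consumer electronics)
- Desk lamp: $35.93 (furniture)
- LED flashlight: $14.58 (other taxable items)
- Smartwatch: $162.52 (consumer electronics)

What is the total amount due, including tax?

Wireless earbuds $217.50: consumer electronics → 9% + 1% municipal = 10% → $21.75
Bar stool $129.43: furniture → 5.25% + 0% municipal = 5.25% → $6.80
Wall clock $29.19: other taxable items → 8.25% + 0% municipal = 8.25% → $2.41
Bookshelf $69.46: furniture → 5.25% + 0% municipal = 5.25% → $3.65
Dresser $274.36: furniture → 5.25% + 0% municipal = 5.25% → $14.40
Office chair $209.75: furniture → 5.25% + 0% municipal = 5.25% → $11.01
Bluetooth speaker $150.23: consumer electronics → 9% + 1% municipal = 10% → $15.02
Desk lamp $35.93: furniture → 5.25% + 0% municipal = 5.25% → $1.89
LED flashlight $14.58: other taxable items → 8.25% + 0% municipal = 8.25% → $1.20
Smartwatch $162.52: consumer electronics → 9% + 1% municipal = 10% → $16.25
Subtotal = $1292.95; tax = $94.38; total due = $1387.33

$1387.33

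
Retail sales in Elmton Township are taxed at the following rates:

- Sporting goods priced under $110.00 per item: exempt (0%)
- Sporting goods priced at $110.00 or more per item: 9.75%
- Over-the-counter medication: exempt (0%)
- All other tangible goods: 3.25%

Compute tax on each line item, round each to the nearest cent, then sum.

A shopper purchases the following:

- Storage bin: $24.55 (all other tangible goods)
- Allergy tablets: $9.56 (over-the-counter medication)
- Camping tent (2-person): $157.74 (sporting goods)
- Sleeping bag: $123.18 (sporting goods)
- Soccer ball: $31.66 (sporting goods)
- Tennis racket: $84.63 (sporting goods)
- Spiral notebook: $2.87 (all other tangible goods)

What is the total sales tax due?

$28.28

Storage bin $24.55: all other tangible goods → 3.25% → $0.80
Allergy tablets $9.56: over-the-counter medication → 0% → $0.00
Camping tent (2-person) $157.74: sporting goods, $110.00 or more → 9.75% → $15.38
Sleeping bag $123.18: sporting goods, $110.00 or more → 9.75% → $12.01
Soccer ball $31.66: sporting goods, under $110.00 → 0% → $0.00
Tennis racket $84.63: sporting goods, under $110.00 → 0% → $0.00
Spiral notebook $2.87: all other tangible goods → 3.25% → $0.09
Total tax = $0.80 + $15.38 + $12.01 + $0.09 = $28.28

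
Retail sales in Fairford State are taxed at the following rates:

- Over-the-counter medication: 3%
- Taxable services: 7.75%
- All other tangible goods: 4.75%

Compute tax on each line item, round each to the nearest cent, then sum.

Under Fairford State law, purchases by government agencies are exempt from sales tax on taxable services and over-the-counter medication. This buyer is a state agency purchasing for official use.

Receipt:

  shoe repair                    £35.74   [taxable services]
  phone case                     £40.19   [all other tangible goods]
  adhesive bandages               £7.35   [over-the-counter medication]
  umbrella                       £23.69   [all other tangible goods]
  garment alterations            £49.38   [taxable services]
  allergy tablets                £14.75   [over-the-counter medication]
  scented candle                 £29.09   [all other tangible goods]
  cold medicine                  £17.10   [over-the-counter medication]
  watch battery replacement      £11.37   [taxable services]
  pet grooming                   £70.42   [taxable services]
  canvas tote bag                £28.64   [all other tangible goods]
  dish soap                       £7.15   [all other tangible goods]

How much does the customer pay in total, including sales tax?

£340.99

Shoe repair £35.74: taxable services, buyer-exempt → 0% → £0.00
Phone case £40.19: all other tangible goods → 4.75% → £1.91
Adhesive bandages £7.35: over-the-counter medication, buyer-exempt → 0% → £0.00
Umbrella £23.69: all other tangible goods → 4.75% → £1.13
Garment alterations £49.38: taxable services, buyer-exempt → 0% → £0.00
Allergy tablets £14.75: over-the-counter medication, buyer-exempt → 0% → £0.00
Scented candle £29.09: all other tangible goods → 4.75% → £1.38
Cold medicine £17.10: over-the-counter medication, buyer-exempt → 0% → £0.00
Watch battery replacement £11.37: taxable services, buyer-exempt → 0% → £0.00
Pet grooming £70.42: taxable services, buyer-exempt → 0% → £0.00
Canvas tote bag £28.64: all other tangible goods → 4.75% → £1.36
Dish soap £7.15: all other tangible goods → 4.75% → £0.34
Subtotal = £334.87; tax = £6.12; total due = £340.99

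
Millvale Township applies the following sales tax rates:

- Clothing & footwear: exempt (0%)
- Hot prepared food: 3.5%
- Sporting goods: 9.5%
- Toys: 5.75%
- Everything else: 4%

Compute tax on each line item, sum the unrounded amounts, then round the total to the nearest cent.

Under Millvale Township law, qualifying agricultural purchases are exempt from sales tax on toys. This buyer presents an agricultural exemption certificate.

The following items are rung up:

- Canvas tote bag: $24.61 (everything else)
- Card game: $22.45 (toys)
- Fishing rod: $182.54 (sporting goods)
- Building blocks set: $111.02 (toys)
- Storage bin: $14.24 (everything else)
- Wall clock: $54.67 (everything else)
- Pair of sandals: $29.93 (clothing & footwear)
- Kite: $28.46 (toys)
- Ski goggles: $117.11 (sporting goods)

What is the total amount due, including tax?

$617.24

Canvas tote bag $24.61: everything else → 4% → $0.9844
Card game $22.45: toys, buyer-exempt → 0% → $0.00
Fishing rod $182.54: sporting goods → 9.5% → $17.3413
Building blocks set $111.02: toys, buyer-exempt → 0% → $0.00
Storage bin $14.24: everything else → 4% → $0.5696
Wall clock $54.67: everything else → 4% → $2.1868
Pair of sandals $29.93: clothing & footwear → 0% → $0.00
Kite $28.46: toys, buyer-exempt → 0% → $0.00
Ski goggles $117.11: sporting goods → 9.5% → $11.12545
Subtotal = $585.03; unrounded tax = $32.20755 → $32.21; total due = $617.24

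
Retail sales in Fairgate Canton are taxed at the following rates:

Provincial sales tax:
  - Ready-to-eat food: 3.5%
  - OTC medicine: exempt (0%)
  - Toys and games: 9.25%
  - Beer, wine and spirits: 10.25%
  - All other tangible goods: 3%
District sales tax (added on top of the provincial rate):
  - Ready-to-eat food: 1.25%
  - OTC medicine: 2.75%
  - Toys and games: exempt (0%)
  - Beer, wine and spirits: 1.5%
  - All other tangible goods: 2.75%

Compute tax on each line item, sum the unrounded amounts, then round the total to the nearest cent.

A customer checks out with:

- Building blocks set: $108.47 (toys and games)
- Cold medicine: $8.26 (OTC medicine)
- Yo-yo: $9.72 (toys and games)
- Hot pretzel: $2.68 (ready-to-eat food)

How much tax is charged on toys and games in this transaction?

Building blocks set $108.47: toys and games → 9.25% + 0% district = 9.25% → $10.033475
Yo-yo $9.72: toys and games → 9.25% + 0% district = 9.25% → $0.8991
Tax on toys and games: unrounded sum = $10.932575 → $10.93

$10.93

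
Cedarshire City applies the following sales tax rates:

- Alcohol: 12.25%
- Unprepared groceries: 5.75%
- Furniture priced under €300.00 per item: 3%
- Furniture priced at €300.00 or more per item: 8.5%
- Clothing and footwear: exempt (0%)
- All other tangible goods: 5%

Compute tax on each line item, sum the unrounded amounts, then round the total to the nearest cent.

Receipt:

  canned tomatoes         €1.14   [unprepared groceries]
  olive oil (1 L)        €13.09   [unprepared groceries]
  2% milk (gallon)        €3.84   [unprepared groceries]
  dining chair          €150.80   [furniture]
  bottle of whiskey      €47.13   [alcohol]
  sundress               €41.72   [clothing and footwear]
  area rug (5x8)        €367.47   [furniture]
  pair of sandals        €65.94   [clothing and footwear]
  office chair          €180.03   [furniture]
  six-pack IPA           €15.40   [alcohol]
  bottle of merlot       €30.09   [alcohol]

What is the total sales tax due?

€53.54

Canned tomatoes €1.14: unprepared groceries → 5.75% → €0.06555
Olive oil (1 L) €13.09: unprepared groceries → 5.75% → €0.752675
2% milk (gallon) €3.84: unprepared groceries → 5.75% → €0.2208
Dining chair €150.80: furniture, under €300.00 → 3% → €4.524
Bottle of whiskey €47.13: alcohol → 12.25% → €5.773425
Sundress €41.72: clothing and footwear → 0% → €0.00
Area rug (5x8) €367.47: furniture, €300.00 or more → 8.5% → €31.23495
Pair of sandals €65.94: clothing and footwear → 0% → €0.00
Office chair €180.03: furniture, under €300.00 → 3% → €5.4009
Six-pack IPA €15.40: alcohol → 12.25% → €1.8865
Bottle of merlot €30.09: alcohol → 12.25% → €3.686025
Unrounded tax sum = €53.544825 → €53.54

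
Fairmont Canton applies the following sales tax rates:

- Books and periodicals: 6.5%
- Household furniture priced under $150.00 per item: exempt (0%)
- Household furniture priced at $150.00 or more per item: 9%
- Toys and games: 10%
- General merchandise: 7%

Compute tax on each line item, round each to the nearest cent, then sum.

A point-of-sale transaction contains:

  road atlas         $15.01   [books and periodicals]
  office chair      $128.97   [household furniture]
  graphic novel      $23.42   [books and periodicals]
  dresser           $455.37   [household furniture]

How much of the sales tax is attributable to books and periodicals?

$2.50

Road atlas $15.01: books and periodicals → 6.5% → $0.98
Graphic novel $23.42: books and periodicals → 6.5% → $1.52
Tax on books and periodicals = $0.98 + $1.52 = $2.50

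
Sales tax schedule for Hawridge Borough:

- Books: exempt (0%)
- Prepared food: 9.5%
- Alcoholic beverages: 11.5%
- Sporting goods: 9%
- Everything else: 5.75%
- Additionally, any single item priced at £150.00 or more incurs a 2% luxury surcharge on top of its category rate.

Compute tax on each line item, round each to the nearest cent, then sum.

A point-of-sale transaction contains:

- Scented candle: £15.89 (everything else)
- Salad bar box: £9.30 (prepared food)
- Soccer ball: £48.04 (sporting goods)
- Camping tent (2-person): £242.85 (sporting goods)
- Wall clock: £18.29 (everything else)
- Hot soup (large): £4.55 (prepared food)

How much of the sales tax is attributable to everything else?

£1.96

Scented candle £15.89: everything else → 5.75% → £0.91
Wall clock £18.29: everything else → 5.75% → £1.05
Tax on everything else = £0.91 + £1.05 = £1.96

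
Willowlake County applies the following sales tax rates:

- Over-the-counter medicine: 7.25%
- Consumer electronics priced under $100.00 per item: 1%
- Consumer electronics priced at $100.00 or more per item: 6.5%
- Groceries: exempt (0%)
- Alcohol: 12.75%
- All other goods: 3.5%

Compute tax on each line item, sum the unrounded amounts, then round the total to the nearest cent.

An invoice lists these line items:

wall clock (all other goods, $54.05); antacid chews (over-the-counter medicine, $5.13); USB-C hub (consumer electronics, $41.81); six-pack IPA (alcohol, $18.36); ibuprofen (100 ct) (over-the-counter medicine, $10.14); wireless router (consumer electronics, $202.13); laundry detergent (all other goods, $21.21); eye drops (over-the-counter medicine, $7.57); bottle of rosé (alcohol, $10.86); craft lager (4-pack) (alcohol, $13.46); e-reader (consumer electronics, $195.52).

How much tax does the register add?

$36.00

Wall clock $54.05: all other goods → 3.5% → $1.89175
Antacid chews $5.13: over-the-counter medicine → 7.25% → $0.371925
USB-C hub $41.81: consumer electronics, under $100.00 → 1% → $0.4181
Six-pack IPA $18.36: alcohol → 12.75% → $2.3409
Ibuprofen (100 ct) $10.14: over-the-counter medicine → 7.25% → $0.73515
Wireless router $202.13: consumer electronics, $100.00 or more → 6.5% → $13.13845
Laundry detergent $21.21: all other goods → 3.5% → $0.74235
Eye drops $7.57: over-the-counter medicine → 7.25% → $0.548825
Bottle of rosé $10.86: alcohol → 12.75% → $1.38465
Craft lager (4-pack) $13.46: alcohol → 12.75% → $1.71615
E-reader $195.52: consumer electronics, $100.00 or more → 6.5% → $12.7088
Unrounded tax sum = $35.99705 → $36.00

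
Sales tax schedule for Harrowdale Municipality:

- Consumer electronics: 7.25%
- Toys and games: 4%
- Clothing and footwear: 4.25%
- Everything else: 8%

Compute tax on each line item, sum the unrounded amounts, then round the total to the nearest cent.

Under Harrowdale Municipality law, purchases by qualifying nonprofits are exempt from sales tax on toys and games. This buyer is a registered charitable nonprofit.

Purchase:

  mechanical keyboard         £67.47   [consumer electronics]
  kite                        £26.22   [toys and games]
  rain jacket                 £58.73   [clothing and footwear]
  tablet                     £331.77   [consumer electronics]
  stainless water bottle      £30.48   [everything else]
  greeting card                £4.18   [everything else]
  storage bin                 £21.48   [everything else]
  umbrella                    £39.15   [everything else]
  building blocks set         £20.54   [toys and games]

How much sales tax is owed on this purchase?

Mechanical keyboard £67.47: consumer electronics → 7.25% → £4.891575
Kite £26.22: toys and games, buyer-exempt → 0% → £0.00
Rain jacket £58.73: clothing and footwear → 4.25% → £2.496025
Tablet £331.77: consumer electronics → 7.25% → £24.053325
Stainless water bottle £30.48: everything else → 8% → £2.4384
Greeting card £4.18: everything else → 8% → £0.3344
Storage bin £21.48: everything else → 8% → £1.7184
Umbrella £39.15: everything else → 8% → £3.132
Building blocks set £20.54: toys and games, buyer-exempt → 0% → £0.00
Unrounded tax sum = £39.064125 → £39.06

£39.06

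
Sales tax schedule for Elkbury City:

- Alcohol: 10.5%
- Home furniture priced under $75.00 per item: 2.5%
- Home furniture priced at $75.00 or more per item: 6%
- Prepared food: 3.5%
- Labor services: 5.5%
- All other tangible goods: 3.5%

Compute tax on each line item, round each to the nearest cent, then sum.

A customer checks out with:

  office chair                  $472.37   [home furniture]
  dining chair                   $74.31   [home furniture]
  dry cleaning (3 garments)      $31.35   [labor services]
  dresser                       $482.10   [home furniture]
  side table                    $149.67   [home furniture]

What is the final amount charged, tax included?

Office chair $472.37: home furniture, $75.00 or more → 6% → $28.34
Dining chair $74.31: home furniture, under $75.00 → 2.5% → $1.86
Dry cleaning (3 garments) $31.35: labor services → 5.5% → $1.72
Dresser $482.10: home furniture, $75.00 or more → 6% → $28.93
Side table $149.67: home furniture, $75.00 or more → 6% → $8.98
Subtotal = $1209.80; tax = $69.83; total due = $1279.63

$1279.63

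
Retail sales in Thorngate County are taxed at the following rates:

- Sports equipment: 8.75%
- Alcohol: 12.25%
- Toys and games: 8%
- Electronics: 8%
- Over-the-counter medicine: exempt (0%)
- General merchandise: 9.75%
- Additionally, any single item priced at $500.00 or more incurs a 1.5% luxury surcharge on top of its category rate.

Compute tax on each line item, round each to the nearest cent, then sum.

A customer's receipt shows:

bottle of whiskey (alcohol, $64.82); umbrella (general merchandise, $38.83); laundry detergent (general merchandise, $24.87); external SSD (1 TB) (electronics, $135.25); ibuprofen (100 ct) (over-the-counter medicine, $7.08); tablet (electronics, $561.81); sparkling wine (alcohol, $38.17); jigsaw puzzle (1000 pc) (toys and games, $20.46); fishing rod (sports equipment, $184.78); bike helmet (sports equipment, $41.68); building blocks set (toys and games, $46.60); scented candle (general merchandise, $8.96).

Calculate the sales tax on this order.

$109.08

Bottle of whiskey $64.82: alcohol → 12.25% → $7.94
Umbrella $38.83: general merchandise → 9.75% → $3.79
Laundry detergent $24.87: general merchandise → 9.75% → $2.42
External SSD (1 TB) $135.25: electronics → 8% → $10.82
Ibuprofen (100 ct) $7.08: over-the-counter medicine → 0% → $0.00
Tablet $561.81: electronics → 8% + 1.5% surcharge = 9.5% → $53.37
Sparkling wine $38.17: alcohol → 12.25% → $4.68
Jigsaw puzzle (1000 pc) $20.46: toys and games → 8% → $1.64
Fishing rod $184.78: sports equipment → 8.75% → $16.17
Bike helmet $41.68: sports equipment → 8.75% → $3.65
Building blocks set $46.60: toys and games → 8% → $3.73
Scented candle $8.96: general merchandise → 9.75% → $0.87
Total tax = $7.94 + $3.79 + $2.42 + $10.82 + $53.37 + $4.68 + $1.64 + $16.17 + $3.65 + $3.73 + $0.87 = $109.08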